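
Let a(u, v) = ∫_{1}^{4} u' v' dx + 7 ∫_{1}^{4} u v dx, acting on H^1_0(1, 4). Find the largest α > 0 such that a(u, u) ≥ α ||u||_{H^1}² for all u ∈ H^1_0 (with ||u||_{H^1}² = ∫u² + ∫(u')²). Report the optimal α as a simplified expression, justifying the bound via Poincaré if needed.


α = 1

Coercivity of a(·,·) on H^1_0(1, 4) means a(u, u) ≥ α ||u||_{H^1}² for every u ∈ H^1_0.
The interval has length L = 3, and Poincaré/coercivity depend only on L. Here a(u, u) = ∫(u')² + (7)·∫u².
Here c = 7 ≥ 1, so a(u,u) = ∫(u')² + c∫u² ≥ ∫(u')² + ∫u² = ||u||_{H^1}², i.e. α = 1 works. No larger α is possible: a(u,u) ≥ α||u||_{H^1}² means (1−α)∫(u')² ≥ (α−c)∫u², and for the modes u_n = sin(nπ(x−x₀)/L) (x₀ the left endpoint) one has ∫u_n²/∫(u_n')² = (L/(nπ))² → 0, so a(u_n,u_n)/||u_n||_{H^1}² → 1. Hence the optimal constant is α = 1.
Therefore α = 1.


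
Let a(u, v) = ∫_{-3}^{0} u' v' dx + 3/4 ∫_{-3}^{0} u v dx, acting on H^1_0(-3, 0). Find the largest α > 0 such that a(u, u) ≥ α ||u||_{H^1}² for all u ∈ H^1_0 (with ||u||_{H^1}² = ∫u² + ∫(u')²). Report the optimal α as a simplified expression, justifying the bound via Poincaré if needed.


α = (27/4 + π^2)/(9 + π^2)

Coercivity of a(·,·) on H^1_0(-3, 0) means a(u, u) ≥ α ||u||_{H^1}² for every u ∈ H^1_0.
The interval has length L = 3, and Poincaré/coercivity depend only on L. Here a(u, u) = ∫(u')² + (3/4)·∫u².
Here 0 < c = 3/4 < 1. The condition a(u,u) ≥ α||u||_{H^1}² reads (1−α)∫(u')² ≥ (α−c)∫u². Any admissible α is ≤ 1 (rapidly oscillating u have ∫u²/∫(u')² → 0), and α = 1 would force 0 ≥ (1−c)∫u², impossible since c < 1; so 1−α > 0. By the sharp Poincaré inequality on H^1_0 of an interval of length L, ∫(u')² ≥ (π/L)²∫u² with equality for the first sine mode sin(π(x−x₀)/L) (x₀ the left endpoint), so the inequality holds for all u iff (1−α)(π/L)² ≥ α − c, i.e. α ≤ ((π/L)² + c)/((π/L)² + 1) = (1 + c(L/π)²)/(1 + (L/π)²). With (π/L)² = π^2/9 and c = 3/4, the largest admissible constant is α = ((π/L)² + c)/((π/L)² + 1).
Simplifying, α = (27/4 + π^2)/(9 + π^2).


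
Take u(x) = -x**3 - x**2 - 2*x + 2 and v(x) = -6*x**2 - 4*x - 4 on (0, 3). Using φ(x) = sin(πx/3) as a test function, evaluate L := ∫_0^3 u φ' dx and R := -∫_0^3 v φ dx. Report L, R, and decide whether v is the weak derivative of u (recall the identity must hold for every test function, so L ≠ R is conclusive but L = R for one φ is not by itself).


LHS = -324/π^3 + 111/π, RHS = -648/π^3 + 222/π. No, v is not the weak derivative of u.

u(x) = -x**3 - x**2 - 2*x + 2, classical derivative u'(x) = -3*x**2 - 2*x - 2.
φ(x) = sin(πx/3), so φ'(x) = π*cos(π*x/3)/3.
Note φ(0) = φ(3) = 0, so the boundary term u·φ vanishes.
LHS = ∫_0^3 u(x) φ'(x) dx = ∫_0^3 (-π*x^3*cos(π*x/3)/3 - π*x^2*cos(π*x/3)/3 - 2*π*x*cos(π*x/3)/3 + 2*π*cos(π*x/3)/3) dx. Term by term:
  ∫_0^3 2*π*cos(π*x/3)/3 dx = 0;  ∫_0^3 -2*π*x*cos(π*x/3)/3 dx = 12/π;  ∫_0^3 -π*x^2*cos(π*x/3)/3 dx = 18/π;
  ∫_0^3 -π*x^3*cos(π*x/3)/3 dx = -324/π^3 + 81/π.
Sum: 0 + 12/π + 18/π + -324/π^3 + 81/π = -324/π^3 + 111/π.
So LHS = -324/π^3 + 111/π.
∫_0^3 v(x) φ(x) dx = ∫_0^3 (-6*x^2*sin(π*x/3) - 4*x*sin(π*x/3) - 4*sin(π*x/3)) dx. Term by term:
  ∫_0^3 -4*sin(π*x/3) dx = -24/π;  ∫_0^3 -6*x^2*sin(π*x/3) dx = -162/π + 648/π^3;  ∫_0^3 -4*x*sin(π*x/3) dx = -36/π.
Sum: -24/π + -162/π + 648/π^3 − 36/π = -222/π + 648/π^3.
So RHS = -∫_0^3 v(x) φ(x) dx = -648/π^3 + 222/π.
LHS − RHS = -111/π + 324/π^3 ≠ 0, so the identity fails.
(For a valid weak derivative the identity must hold for EVERY test function, in particular this one. The failure shows v is NOT the weak derivative of u.)
Correct weak derivative would be u'(x) = -3*x**2 - 2*x - 2.


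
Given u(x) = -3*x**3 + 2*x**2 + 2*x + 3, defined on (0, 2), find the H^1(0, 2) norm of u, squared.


||u||_{H^1}^2 = 25946/105

The H^1 norm (squared) on an interval (0, L) is
  ||u||_{H^1}^2 = ∫_0^L u(x)^2 dx + ∫_0^L u'(x)^2 dx.
Compute u'(x) = -9*x**2 + 4*x + 2.
Then u(x)^2 = 9*x**6 - 12*x**5 - 8*x**4 - 10*x**3 + 16*x**2 + 12*x + 9 and u'(x)^2 = 81*x**4 - 72*x**3 - 20*x**2 + 16*x + 4.
Integrate each monomial from 0 to 2 using ∫_0^2 c·x^n dx = c·2^(n+1)/(n+1):
  ∫_0^2 u(x)^2 dx = ∫_0^2 (9*x^6 - 12*x^5 - 8*x^4 - 10*x^3 + 16*x^2 + 12*x + 9) dx. Term by term:
    ∫_0^2 9*x^6 dx = 1152/7;  ∫_0^2 -12*x^5 dx = -128;  ∫_0^2 -8*x^4 dx = -256/5;
    ∫_0^2 -10*x^3 dx = -40;  ∫_0^2 16*x^2 dx = 128/3;  ∫_0^2 12*x dx = 24;
    ∫_0^2 9 dx = 18.
  Sum: 1152/7 − 128 − 256/5 − 40 + 128/3 + 24 + 18 = 3154/105.
  ∫_0^2 u'(x)^2 dx = ∫_0^2 (81*x^4 - 72*x^3 - 20*x^2 + 16*x + 4) dx. Term by term:
    ∫_0^2 81*x^4 dx = 2592/5;  ∫_0^2 -72*x^3 dx = -288;  ∫_0^2 -20*x^2 dx = -160/3;
    ∫_0^2 16*x dx = 32;  ∫_0^2 4 dx = 8.
  Sum: 2592/5 − 288 − 160/3 + 32 + 8 = 3256/15.
Adding: ||u||_{H^1}^2 = 3154/105 + 3256/15 = 25946/105.


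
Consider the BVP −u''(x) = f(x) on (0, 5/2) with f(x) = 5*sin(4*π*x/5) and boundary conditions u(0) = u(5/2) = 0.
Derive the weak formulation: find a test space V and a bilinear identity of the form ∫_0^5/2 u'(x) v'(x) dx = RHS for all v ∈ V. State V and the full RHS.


V = H^1_0(0, 5/2) (so v(0) = v(5/2) = 0); weak form: ∫_0^5/2 u'v' dx = ∫_0^5/2 (5*sin(4*π*x/5)) v dx for all v ∈ V.

Multiply both sides by a test function v and integrate from 0 to 5/2:
  ∫_0^5/2 −u''(x) v(x) dx = ∫_0^5/2 f(x) v(x) dx.
Integrate the LHS by parts once:
  ∫_0^5/2 −u'' v dx = −[u'(x) v(x)]_0^5/2 + ∫_0^5/2 u'(x) v'(x) dx.
Thus ∫_0^5/2 u'(x) v'(x) dx = ∫_0^5/2 f(x) v(x) dx + [u'(x) v(x)]_0^5/2.
Choose V so that boundary terms are either known or forced to vanish.
u is Dirichlet: u(0) = u(5/2) = 0. Let V = H^1_0(0, 5/2); then v(0) = v(5/2) = 0, and [u' v]_0^5/2 = 0.
Weak formulation: find u (satisfying any essential BC) such that ∫_0^5/2 u'(x) v'(x) dx = ∫_0^5/2 f v dx for all v ∈ V.
Substituting f(x) = 5*sin(4*π*x/5), the right-hand side is ∫_0^5/2 (5*sin(4*π*x/5)) v dx.


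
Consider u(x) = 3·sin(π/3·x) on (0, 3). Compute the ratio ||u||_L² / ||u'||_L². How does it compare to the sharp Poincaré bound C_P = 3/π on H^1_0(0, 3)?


||u||_L² / ||u'||_L² = 3/π = C_P.

u(x) = 3·sin(π/3·x), so u'(x) = π*cos(π*x/3).
Writing u(x) = A·sin(kπx/L) with A = 3 and k = 1, use ∫_0^L sin²(kπx/L) dx = L/2 and ∫_0^L cos²(kπx/L) dx = L/2.
u² = 9·sin²(π/3·x) and (u')² = π^2·cos²(π/3·x), and each of sin², cos² integrates to L/2 = 3/2 over (0, 3).
∫_0^3 u² dx = 27/2, so ||u||_L² = 3*sqrt(6)/2.
∫_0^3 (u')² dx = 3*π^2/2, so ||u'||_L² = sqrt(6)*π/2.
Ratio ||u||_L² / ||u'||_L² = 3/π.
Sharp Poincaré constant on H^1_0(0, 3) is C_P = L/π = 3/π, achieved by sin(π/3·x).
This is the k = 1 eigenfunction (up to amplitude), so the ratio equals the sharp Poincaré constant exactly.


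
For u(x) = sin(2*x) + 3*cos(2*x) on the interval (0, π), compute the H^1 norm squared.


||u||_{H^1(0,π)}^2 = 25*π

u'(x) = -6*sin(2*x) + 2*cos(2*x).
Expand u² and (u')² and integrate term by term on (0, π), using: for integers n ≥ 1, ∫_0^π sin²(nx) dx = ∫_0^π cos²(nx) dx = π/2; for n ≠ n', ∫_0^π sin(nx)sin(n'x) dx = ∫_0^π cos(nx)cos(n'x) dx = 0; and by product-to-sum, ∫_0^π sin(nx)cos(n'x) dx = ½∫_0^π [sin((n+n')x) + sin((n−n')x)] dx, which is 0 when n+n' is even and 2n/(n²−n'²) when n+n' is odd (it need not vanish on (0, π)).
  u² squared terms: (3)²·∫cos(2x)² dx = 9·π/2 = 9*π/2;  (1)²·∫sin(2x)² dx = 1·π/2 = π/2.
  u² cross terms: 2·(3)·(1)·∫cos(2x)·sin(2x) dx = 6·(0) = 0.
  So ∫_0^π u² dx = 9*π/2 + π/2 + 0 = 5*π.
  (u')² squared terms: (-6)²·∫sin(2x)² dx = 36·π/2 = 18*π;  (2)²·∫cos(2x)² dx = 4·π/2 = 2*π.
  (u')² cross terms: 2·(-6)·(2)·∫sin(2x)·cos(2x) dx = -24·(0) = 0.
  So ∫_0^π (u')² dx = 18*π + 2*π + 0 = 20*π.
||u||_{H^1}^2 = (5*π) + (20*π) = 25*π.


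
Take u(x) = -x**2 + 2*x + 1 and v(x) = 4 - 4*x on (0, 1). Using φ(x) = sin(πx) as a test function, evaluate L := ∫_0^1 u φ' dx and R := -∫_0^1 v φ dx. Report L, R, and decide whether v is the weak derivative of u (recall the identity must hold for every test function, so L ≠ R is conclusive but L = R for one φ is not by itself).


LHS = -2/π, RHS = -4/π. No, v is not the weak derivative of u.

u(x) = -x**2 + 2*x + 1, classical derivative u'(x) = 2 - 2*x.
φ(x) = sin(πx), so φ'(x) = π*cos(π*x).
Note φ(0) = φ(1) = 0, so the boundary term u·φ vanishes.
LHS = ∫_0^1 u(x) φ'(x) dx = ∫_0^1 (-π*x^2*cos(π*x) + 2*π*x*cos(π*x) + π*cos(π*x)) dx. Term by term:
  ∫_0^1 π*cos(π*x) dx = 0;  ∫_0^1 -π*x^2*cos(π*x) dx = 2/π;  ∫_0^1 2*π*x*cos(π*x) dx = -4/π.
Sum: 0 + 2/π − 4/π = -2/π.
So LHS = -2/π.
∫_0^1 v(x) φ(x) dx = ∫_0^1 (-4*x*sin(π*x) + 4*sin(π*x)) dx. Term by term:
  ∫_0^1 4*sin(π*x) dx = 8/π;  ∫_0^1 -4*x*sin(π*x) dx = -4/π.
Sum: 8/π − 4/π = 4/π.
So RHS = -∫_0^1 v(x) φ(x) dx = -4/π.
LHS − RHS = 2/π ≠ 0, so the identity fails.
(For a valid weak derivative the identity must hold for EVERY test function, in particular this one. The failure shows v is NOT the weak derivative of u.)
Correct weak derivative would be u'(x) = 2 - 2*x.


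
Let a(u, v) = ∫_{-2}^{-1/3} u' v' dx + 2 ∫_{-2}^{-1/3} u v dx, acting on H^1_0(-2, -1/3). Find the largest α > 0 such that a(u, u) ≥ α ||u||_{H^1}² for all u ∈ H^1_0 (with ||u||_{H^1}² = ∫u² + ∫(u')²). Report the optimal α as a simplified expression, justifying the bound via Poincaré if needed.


α = 1

Coercivity of a(·,·) on H^1_0(-2, -1/3) means a(u, u) ≥ α ||u||_{H^1}² for every u ∈ H^1_0.
The interval has length L = 5/3, and Poincaré/coercivity depend only on L. Here a(u, u) = ∫(u')² + (2)·∫u².
Here c = 2 ≥ 1, so a(u,u) = ∫(u')² + c∫u² ≥ ∫(u')² + ∫u² = ||u||_{H^1}², i.e. α = 1 works. No larger α is possible: a(u,u) ≥ α||u||_{H^1}² means (1−α)∫(u')² ≥ (α−c)∫u², and for the modes u_n = sin(nπ(x−x₀)/L) (x₀ the left endpoint) one has ∫u_n²/∫(u_n')² = (L/(nπ))² → 0, so a(u_n,u_n)/||u_n||_{H^1}² → 1. Hence the optimal constant is α = 1.
Therefore α = 1.


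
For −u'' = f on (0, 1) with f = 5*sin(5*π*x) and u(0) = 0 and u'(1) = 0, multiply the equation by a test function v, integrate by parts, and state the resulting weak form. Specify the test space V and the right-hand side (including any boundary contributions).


V = {v ∈ H^1(0, 1) : v(0) = 0} (test functions vanish at x = 0 where u is specified); weak form: ∫_0^1 u'v' dx = ∫_0^1 (5*sin(5*π*x)) v dx for all v ∈ V.

Multiply both sides by a test function v and integrate from 0 to 1:
  ∫_0^1 −u''(x) v(x) dx = ∫_0^1 f(x) v(x) dx.
Integrate the LHS by parts once:
  ∫_0^1 −u'' v dx = −[u'(x) v(x)]_0^1 + ∫_0^1 u'(x) v'(x) dx.
Thus ∫_0^1 u'(x) v'(x) dx = ∫_0^1 f(x) v(x) dx + [u'(x) v(x)]_0^1.
Choose V so that boundary terms are either known or forced to vanish.
Mixed BC: u(0) = 0 (Dirichlet) and u'(1) = 0 (Neumann). Define V = {v ∈ H^1(0, 1) : v(0) = 0}. Then [u' v]_0^1 = u'(1)·v(1) − u'(0)·0 = 0.
Weak formulation: find u (satisfying any essential BC) such that ∫_0^1 u'(x) v'(x) dx = ∫_0^1 f v dx for all v ∈ V (Dirichlet at 0 absorbed into V; the Neumann datum at x = 1 is zero, so no boundary term remains).
Substituting f(x) = 5*sin(5*π*x), the right-hand side is ∫_0^1 (5*sin(5*π*x)) v dx.


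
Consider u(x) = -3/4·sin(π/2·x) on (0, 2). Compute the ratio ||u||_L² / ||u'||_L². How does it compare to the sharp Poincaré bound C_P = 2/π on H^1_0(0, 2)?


||u||_L² / ||u'||_L² = 2/π = C_P.

u(x) = -3/4·sin(π/2·x), so u'(x) = -3*π*cos(π*x/2)/8.
Writing u(x) = A·sin(kπx/L) with A = -3/4 and k = 1, use ∫_0^L sin²(kπx/L) dx = L/2 and ∫_0^L cos²(kπx/L) dx = L/2.
u² = 9/16·sin²(π/2·x) and (u')² = 9*π^2/64·cos²(π/2·x), and each of sin², cos² integrates to L/2 = 1 over (0, 2).
∫_0^2 u² dx = 9/16, so ||u||_L² = 3/4.
∫_0^2 (u')² dx = 9*π^2/64, so ||u'||_L² = 3*π/8.
Ratio ||u||_L² / ||u'||_L² = 2/π.
Sharp Poincaré constant on H^1_0(0, 2) is C_P = L/π = 2/π, achieved by sin(π/2·x).
This is the k = 1 eigenfunction (up to amplitude), so the ratio equals the sharp Poincaré constant exactly.


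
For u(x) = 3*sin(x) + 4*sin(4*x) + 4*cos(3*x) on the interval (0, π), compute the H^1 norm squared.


||u||_{H^1(0,π)}^2 = 2560/7 + 225*π

u'(x) = -12*sin(3*x) + 3*cos(x) + 16*cos(4*x).
Expand u² and (u')² and integrate term by term on (0, π), using: for integers n ≥ 1, ∫_0^π sin²(nx) dx = ∫_0^π cos²(nx) dx = π/2; for n ≠ n', ∫_0^π sin(nx)sin(n'x) dx = ∫_0^π cos(nx)cos(n'x) dx = 0; and by product-to-sum, ∫_0^π sin(nx)cos(n'x) dx = ½∫_0^π [sin((n+n')x) + sin((n−n')x)] dx, which is 0 when n+n' is even and 2n/(n²−n'²) when n+n' is odd (it need not vanish on (0, π)).
  u² squared terms: (3)²·∫sin(x)² dx = 9·π/2 = 9*π/2;  (4)²·∫cos(3x)² dx = 16·π/2 = 8*π;  (4)²·∫sin(4x)² dx = 16·π/2 = 8*π.
  u² cross terms: 2·(3)·(4)·∫sin(x)·cos(3x) dx = 24·(0) = 0;  2·(3)·(4)·∫sin(x)·sin(4x) dx = 24·(0) = 0;  2·(4)·(4)·∫cos(3x)·sin(4x) dx = 32·(8/7) = 256/7.
  So ∫_0^π u² dx = 9*π/2 + 8*π + 8*π + 0 + 0 + 256/7 = 256/7 + 41*π/2.
  (u')² squared terms: (-12)²·∫sin(3x)² dx = 144·π/2 = 72*π;  (3)²·∫cos(x)² dx = 9·π/2 = 9*π/2;  (16)²·∫cos(4x)² dx = 256·π/2 = 128*π.
  (u')² cross terms: 2·(-12)·(3)·∫sin(3x)·cos(x) dx = -72·(0) = 0;  2·(-12)·(16)·∫sin(3x)·cos(4x) dx = -384·(-6/7) = 2304/7;  2·(3)·(16)·∫cos(x)·cos(4x) dx = 96·(0) = 0.
  So ∫_0^π (u')² dx = 72*π + 9*π/2 + 128*π + 0 + 2304/7 + 0 = 2304/7 + 409*π/2.
||u||_{H^1}^2 = (256/7 + 41*π/2) + (2304/7 + 409*π/2) = 2560/7 + 225*π.


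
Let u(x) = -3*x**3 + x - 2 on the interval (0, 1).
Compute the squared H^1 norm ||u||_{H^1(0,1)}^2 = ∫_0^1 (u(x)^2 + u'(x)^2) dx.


||u||_{H^1}^2 = 349/21

The H^1 norm (squared) on an interval (0, L) is
  ||u||_{H^1}^2 = ∫_0^L u(x)^2 dx + ∫_0^L u'(x)^2 dx.
Compute u'(x) = 1 - 9*x**2.
Then u(x)^2 = 9*x**6 - 6*x**4 + 12*x**3 + x**2 - 4*x + 4 and u'(x)^2 = 81*x**4 - 18*x**2 + 1.
Integrate each monomial from 0 to 1 using ∫_0^1 c·x^n dx = c·1^(n+1)/(n+1):
  ∫_0^1 u(x)^2 dx = ∫_0^1 (9*x^6 - 6*x^4 + 12*x^3 + x^2 - 4*x + 4) dx. Term by term:
    ∫_0^1 9*x^6 dx = 9/7;  ∫_0^1 -6*x^4 dx = -6/5;  ∫_0^1 12*x^3 dx = 3;
    ∫_0^1 x^2 dx = 1/3;  ∫_0^1 -4*x dx = -2;  ∫_0^1 4 dx = 4.
  Sum: 9/7 − 6/5 + 3 + 1/3 − 2 + 4 = 569/105.
  ∫_0^1 u'(x)^2 dx = ∫_0^1 (81*x^4 - 18*x^2 + 1) dx. Term by term:
    ∫_0^1 81*x^4 dx = 81/5;  ∫_0^1 -18*x^2 dx = -6;  ∫_0^1 1 dx = 1.
  Sum: 81/5 − 6 + 1 = 56/5.
Adding: ||u||_{H^1}^2 = 569/105 + 56/5 = 349/21.


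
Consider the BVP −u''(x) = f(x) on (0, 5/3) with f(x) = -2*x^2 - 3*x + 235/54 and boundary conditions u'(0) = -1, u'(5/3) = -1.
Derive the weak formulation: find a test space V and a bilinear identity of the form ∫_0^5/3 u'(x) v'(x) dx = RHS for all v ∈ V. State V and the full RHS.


V = H^1(0, 5/3) (v unrestricted at boundary; u is determined up to an additive constant); weak form: ∫_0^5/3 u'v' dx = ∫_0^5/3 (-2*x^2 - 3*x + 235/54) v dx − v(5/3) + v(0) for all v ∈ V.

Multiply both sides by a test function v and integrate from 0 to 5/3:
  ∫_0^5/3 −u''(x) v(x) dx = ∫_0^5/3 f(x) v(x) dx.
Integrate the LHS by parts once:
  ∫_0^5/3 −u'' v dx = −[u'(x) v(x)]_0^5/3 + ∫_0^5/3 u'(x) v'(x) dx.
Thus ∫_0^5/3 u'(x) v'(x) dx = ∫_0^5/3 f(x) v(x) dx + [u'(x) v(x)]_0^5/3.
Choose V so that boundary terms are either known or forced to vanish.
u has inhomogeneous Neumann u'(0) = -1, u'(5/3) = -1. [u' v]_0^5/3 = (-1)·v(5/3) − (-1)·v(0) = − v(5/3) + v(0). Take V = H^1(0, 5/3); boundary term becomes part of RHS.
Weak formulation: find u (satisfying any essential BC) such that ∫_0^5/3 u'(x) v'(x) dx = ∫_0^5/3 f v dx − v(5/3) + v(0) for all v ∈ V (Neumann data are natural BCs: they enter the RHS as boundary terms).
Substituting f(x) = -2*x^2 - 3*x + 235/54, the right-hand side is ∫_0^5/3 (-2*x^2 - 3*x + 235/54) v dx − v(5/3) + v(0).
Compatibility check (pure Neumann): taking v ≡ 1 ∈ V gives 0 = ∫_0^5/3 f dx + (-1) − (-1), i.e. ∫_0^5/3 f dx must equal u'(0) − u'(5/3) = 0. Indeed ∫_0^5/3 (-2*x^2 - 3*x + 235/54) dx = 0, so the data are compatible. The solution is then unique only up to an additive constant (fix it e.g. by requiring ∫_0^5/3 u dx = 0).


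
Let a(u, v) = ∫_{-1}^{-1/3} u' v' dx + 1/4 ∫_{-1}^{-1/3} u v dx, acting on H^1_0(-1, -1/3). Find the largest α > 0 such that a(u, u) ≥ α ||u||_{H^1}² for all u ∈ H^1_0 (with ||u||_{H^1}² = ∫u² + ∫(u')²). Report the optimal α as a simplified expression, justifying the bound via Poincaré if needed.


α = (1 + 9*π^2)/(4 + 9*π^2)

Coercivity of a(·,·) on H^1_0(-1, -1/3) means a(u, u) ≥ α ||u||_{H^1}² for every u ∈ H^1_0.
The interval has length L = 2/3, and Poincaré/coercivity depend only on L. Here a(u, u) = ∫(u')² + (1/4)·∫u².
Here 0 < c = 1/4 < 1. The condition a(u,u) ≥ α||u||_{H^1}² reads (1−α)∫(u')² ≥ (α−c)∫u². Any admissible α is ≤ 1 (rapidly oscillating u have ∫u²/∫(u')² → 0), and α = 1 would force 0 ≥ (1−c)∫u², impossible since c < 1; so 1−α > 0. By the sharp Poincaré inequality on H^1_0 of an interval of length L, ∫(u')² ≥ (π/L)²∫u² with equality for the first sine mode sin(π(x−x₀)/L) (x₀ the left endpoint), so the inequality holds for all u iff (1−α)(π/L)² ≥ α − c, i.e. α ≤ ((π/L)² + c)/((π/L)² + 1) = (1 + c(L/π)²)/(1 + (L/π)²). With (π/L)² = 9*π^2/4 and c = 1/4, the largest admissible constant is α = ((π/L)² + c)/((π/L)² + 1).
Simplifying, α = (1 + 9*π^2)/(4 + 9*π^2).


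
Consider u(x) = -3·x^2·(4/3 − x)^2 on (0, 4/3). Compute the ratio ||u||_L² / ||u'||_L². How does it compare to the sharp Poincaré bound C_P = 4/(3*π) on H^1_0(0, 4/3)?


||u||_L² / ||u'||_L² = 2*sqrt(3)/9 < C_P = 4/(3*π).

u(x) = -3·x^2·(4/3 − x)^2, so u'(x) = 4*x*(-9*x^2 + 18*x - 8)/3.
u(x) = -3·x^2·(4/3 − x)^2 vanishes at x = 0 and x = 4/3, so u ∈ H^1_0(0, 4/3). Differentiate via the product rule and integrate the resulting polynomials term by term.
  ∫_0^4/3 u² dx = ∫_0^4/3 (9*x^8 - 48*x^7 + 96*x^6 - 256*x^5/3 + 256*x^4/9) dx. Term by term:
    ∫_0^4/3 9*x^8 dx = 262144/19683;  ∫_0^4/3 -48*x^7 dx = -131072/2187;  ∫_0^4/3 96*x^6 dx = 524288/5103;
    ∫_0^4/3 -256*x^5/3 dx = -524288/6561;  ∫_0^4/3 256*x^4/9 dx = 262144/10935.
  Sum: 262144/19683 − 131072/2187 + 524288/5103 − 524288/6561 + 262144/10935 = 131072/688905.
  ∫_0^4/3 (u')² dx = ∫_0^4/3 (144*x^6 - 576*x^5 + 832*x^4 - 512*x^3 + 1024*x^2/9) dx. Term by term:
    ∫_0^4/3 144*x^6 dx = 262144/1701;  ∫_0^4/3 -576*x^5 dx = -131072/243;  ∫_0^4/3 832*x^4 dx = 851968/1215;
    ∫_0^4/3 -512*x^3 dx = -32768/81;  ∫_0^4/3 1024*x^2/9 dx = 65536/729.
  Sum: 262144/1701 − 131072/243 + 851968/1215 − 32768/81 + 65536/729 = 32768/25515.
∫_0^4/3 u² dx = 131072/688905, so ||u||_L² = 256*sqrt(210)/8505.
∫_0^4/3 (u')² dx = 32768/25515, so ||u'||_L² = 128*sqrt(70)/945.
Ratio ||u||_L² / ||u'||_L² = 2*sqrt(3)/9.
Sharp Poincaré constant on H^1_0(0, 4/3) is C_P = L/π = 4/(3*π), achieved by sin(3*π/4·x).
A polynomial bump cannot attain the sharp Poincaré constant (only the first sine eigenfunction does), so the ratio is strictly less than C_P, consistent with ||u||_L² ≤ C_P ||u'||_L².


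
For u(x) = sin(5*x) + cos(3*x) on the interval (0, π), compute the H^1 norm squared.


||u||_{H^1(0,π)}^2 = 18*π

u'(x) = -3*sin(3*x) + 5*cos(5*x).
Expand u² and (u')² and integrate term by term on (0, π), using: for integers n ≥ 1, ∫_0^π sin²(nx) dx = ∫_0^π cos²(nx) dx = π/2; for n ≠ n', ∫_0^π sin(nx)sin(n'x) dx = ∫_0^π cos(nx)cos(n'x) dx = 0; and by product-to-sum, ∫_0^π sin(nx)cos(n'x) dx = ½∫_0^π [sin((n+n')x) + sin((n−n')x)] dx, which is 0 when n+n' is even and 2n/(n²−n'²) when n+n' is odd (it need not vanish on (0, π)).
  u² squared terms: (1)²·∫cos(3x)² dx = 1·π/2 = π/2;  (1)²·∫sin(5x)² dx = 1·π/2 = π/2.
  u² cross terms: 2·(1)·(1)·∫cos(3x)·sin(5x) dx = 2·(0) = 0.
  So ∫_0^π u² dx = π/2 + π/2 + 0 = π.
  (u')² squared terms: (-3)²·∫sin(3x)² dx = 9·π/2 = 9*π/2;  (5)²·∫cos(5x)² dx = 25·π/2 = 25*π/2.
  (u')² cross terms: 2·(-3)·(5)·∫sin(3x)·cos(5x) dx = -30·(0) = 0.
  So ∫_0^π (u')² dx = 9*π/2 + 25*π/2 + 0 = 17*π.
||u||_{H^1}^2 = (π) + (17*π) = 18*π.


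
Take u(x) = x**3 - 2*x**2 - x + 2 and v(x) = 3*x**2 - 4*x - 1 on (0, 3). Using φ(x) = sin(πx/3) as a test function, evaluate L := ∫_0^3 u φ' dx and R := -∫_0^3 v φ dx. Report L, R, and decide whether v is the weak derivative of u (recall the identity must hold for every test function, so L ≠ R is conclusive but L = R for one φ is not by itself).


LHS = -39/π + 324/π^3, RHS = -39/π + 324/π^3. Yes, v = u' weakly.

u(x) = x**3 - 2*x**2 - x + 2, classical derivative u'(x) = 3*x**2 - 4*x - 1.
φ(x) = sin(πx/3), so φ'(x) = π*cos(π*x/3)/3.
Note φ(0) = φ(3) = 0, so the boundary term u·φ vanishes.
LHS = ∫_0^3 u(x) φ'(x) dx = ∫_0^3 (π*x^3*cos(π*x/3)/3 - 2*π*x^2*cos(π*x/3)/3 - π*x*cos(π*x/3)/3 + 2*π*cos(π*x/3)/3) dx. Term by term:
  ∫_0^3 2*π*cos(π*x/3)/3 dx = 0;  ∫_0^3 -2*π*x^2*cos(π*x/3)/3 dx = 36/π;  ∫_0^3 -π*x*cos(π*x/3)/3 dx = 6/π;
  ∫_0^3 π*x^3*cos(π*x/3)/3 dx = -81/π + 324/π^3.
Sum: 0 + 36/π + 6/π + -81/π + 324/π^3 = -39/π + 324/π^3.
So LHS = -39/π + 324/π^3.
∫_0^3 v(x) φ(x) dx = ∫_0^3 (3*x^2*sin(π*x/3) - 4*x*sin(π*x/3) - sin(π*x/3)) dx. Term by term:
  ∫_0^3 -sin(π*x/3) dx = -6/π;  ∫_0^3 -4*x*sin(π*x/3) dx = -36/π;  ∫_0^3 3*x^2*sin(π*x/3) dx = -324/π^3 + 81/π.
Sum: -6/π − 36/π + -324/π^3 + 81/π = -324/π^3 + 39/π.
So RHS = -∫_0^3 v(x) φ(x) dx = -39/π + 324/π^3.
LHS = RHS, so the identity holds for this test φ.
Moreover u is smooth here and v(x) = u'(x) = 3*x**2 - 4*x - 1 pointwise, so the identity holds for every test function. Hence v is the weak derivative of u.


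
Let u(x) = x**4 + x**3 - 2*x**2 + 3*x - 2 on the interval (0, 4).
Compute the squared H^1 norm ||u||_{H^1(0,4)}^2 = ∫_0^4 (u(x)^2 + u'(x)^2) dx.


||u||_{H^1}^2 = 28360796/315

The H^1 norm (squared) on an interval (0, L) is
  ||u||_{H^1}^2 = ∫_0^L u(x)^2 dx + ∫_0^L u'(x)^2 dx.
Compute u'(x) = 4*x**3 + 3*x**2 - 4*x + 3.
Then u(x)^2 = x**8 + 2*x**7 - 3*x**6 + 2*x**5 + 6*x**4 - 16*x**3 + 17*x**2 - 12*x + 4 and u'(x)^2 = 16*x**6 + 24*x**5 - 23*x**4 + 34*x**2 - 24*x + 9.
Integrate each monomial from 0 to 4 using ∫_0^4 c·x^n dx = c·4^(n+1)/(n+1):
  ∫_0^4 u(x)^2 dx = ∫_0^4 (x^8 + 2*x^7 - 3*x^6 + 2*x^5 + 6*x^4 - 16*x^3 + 17*x^2 - 12*x + 4) dx. Term by term:
    ∫_0^4 x^8 dx = 262144/9;  ∫_0^4 2*x^7 dx = 16384;  ∫_0^4 -3*x^6 dx = -49152/7;
    ∫_0^4 2*x^5 dx = 4096/3;  ∫_0^4 6*x^4 dx = 6144/5;  ∫_0^4 -16*x^3 dx = -1024;
    ∫_0^4 17*x^2 dx = 1088/3;  ∫_0^4 -12*x dx = -96;  ∫_0^4 4 dx = 16.
  Sum: 262144/9 + 16384 − 49152/7 + 4096/3 + 6144/5 − 1024 + 1088/3 − 96 + 16 = 12707792/315.
  ∫_0^4 u'(x)^2 dx = ∫_0^4 (16*x^6 + 24*x^5 - 23*x^4 + 34*x^2 - 24*x + 9) dx. Term by term:
    ∫_0^4 16*x^6 dx = 262144/7;  ∫_0^4 24*x^5 dx = 16384;  ∫_0^4 -23*x^4 dx = -23552/5;
    ∫_0^4 34*x^2 dx = 2176/3;  ∫_0^4 -24*x dx = -192;  ∫_0^4 9 dx = 36.
  Sum: 262144/7 + 16384 − 23552/5 + 2176/3 − 192 + 36 = 5217668/105.
Adding: ||u||_{H^1}^2 = 12707792/315 + 5217668/105 = 28360796/315.


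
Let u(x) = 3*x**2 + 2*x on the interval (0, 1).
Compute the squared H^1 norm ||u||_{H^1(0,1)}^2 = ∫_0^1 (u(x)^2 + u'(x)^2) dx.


||u||_{H^1}^2 = 512/15

The H^1 norm (squared) on an interval (0, L) is
  ||u||_{H^1}^2 = ∫_0^L u(x)^2 dx + ∫_0^L u'(x)^2 dx.
Compute u'(x) = 6*x + 2.
Then u(x)^2 = 9*x**4 + 12*x**3 + 4*x**2 and u'(x)^2 = 36*x**2 + 24*x + 4.
Integrate each monomial from 0 to 1 using ∫_0^1 c·x^n dx = c·1^(n+1)/(n+1):
  ∫_0^1 u(x)^2 dx = ∫_0^1 (9*x^4 + 12*x^3 + 4*x^2) dx. Term by term:
    ∫_0^1 9*x^4 dx = 9/5;  ∫_0^1 12*x^3 dx = 3;  ∫_0^1 4*x^2 dx = 4/3.
  Sum: 9/5 + 3 + 4/3 = 92/15.
  ∫_0^1 u'(x)^2 dx = ∫_0^1 (36*x^2 + 24*x + 4) dx. Term by term:
    ∫_0^1 36*x^2 dx = 12;  ∫_0^1 24*x dx = 12;  ∫_0^1 4 dx = 4.
  Sum: 12 + 12 + 4 = 28.
Adding: ||u||_{H^1}^2 = 92/15 + 28 = 512/15.


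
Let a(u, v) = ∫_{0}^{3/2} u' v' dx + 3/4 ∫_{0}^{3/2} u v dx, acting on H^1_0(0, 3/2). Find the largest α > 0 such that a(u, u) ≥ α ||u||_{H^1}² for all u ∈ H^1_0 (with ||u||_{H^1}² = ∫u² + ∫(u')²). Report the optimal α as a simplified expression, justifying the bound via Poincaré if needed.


α = (27 + 16*π^2)/(4*(9 + 4*π^2))

Coercivity of a(·,·) on H^1_0(0, 3/2) means a(u, u) ≥ α ||u||_{H^1}² for every u ∈ H^1_0.
The interval has length L = 3/2, and Poincaré/coercivity depend only on L. Here a(u, u) = ∫(u')² + (3/4)·∫u².
Here 0 < c = 3/4 < 1. The condition a(u,u) ≥ α||u||_{H^1}² reads (1−α)∫(u')² ≥ (α−c)∫u². Any admissible α is ≤ 1 (rapidly oscillating u have ∫u²/∫(u')² → 0), and α = 1 would force 0 ≥ (1−c)∫u², impossible since c < 1; so 1−α > 0. By the sharp Poincaré inequality on H^1_0 of an interval of length L, ∫(u')² ≥ (π/L)²∫u² with equality for the first sine mode sin(π(x−x₀)/L) (x₀ the left endpoint), so the inequality holds for all u iff (1−α)(π/L)² ≥ α − c, i.e. α ≤ ((π/L)² + c)/((π/L)² + 1) = (1 + c(L/π)²)/(1 + (L/π)²). With (π/L)² = 4*π^2/9 and c = 3/4, the largest admissible constant is α = ((π/L)² + c)/((π/L)² + 1).
Simplifying, α = (27 + 16*π^2)/(4*(9 + 4*π^2)).


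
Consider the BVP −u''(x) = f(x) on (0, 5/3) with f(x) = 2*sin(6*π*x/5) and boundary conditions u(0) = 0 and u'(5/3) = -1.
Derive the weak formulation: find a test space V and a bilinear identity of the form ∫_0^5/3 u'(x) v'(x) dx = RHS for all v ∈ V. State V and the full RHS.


V = {v ∈ H^1(0, 5/3) : v(0) = 0} (test functions vanish at x = 0 where u is specified); weak form: ∫_0^5/3 u'v' dx = ∫_0^5/3 (2*sin(6*π*x/5)) v dx − v(5/3) for all v ∈ V.

Multiply both sides by a test function v and integrate from 0 to 5/3:
  ∫_0^5/3 −u''(x) v(x) dx = ∫_0^5/3 f(x) v(x) dx.
Integrate the LHS by parts once:
  ∫_0^5/3 −u'' v dx = −[u'(x) v(x)]_0^5/3 + ∫_0^5/3 u'(x) v'(x) dx.
Thus ∫_0^5/3 u'(x) v'(x) dx = ∫_0^5/3 f(x) v(x) dx + [u'(x) v(x)]_0^5/3.
Choose V so that boundary terms are either known or forced to vanish.
Mixed BC: u(0) = 0 (Dirichlet) and u'(5/3) = -1 (Neumann). Define V = {v ∈ H^1(0, 5/3) : v(0) = 0}. Then [u' v]_0^5/3 = u'(5/3)·v(5/3) − u'(0)·0 = − v(5/3).
Weak formulation: find u (satisfying any essential BC) such that ∫_0^5/3 u'(x) v'(x) dx = ∫_0^5/3 f v dx − v(5/3) for all v ∈ V (Dirichlet at 0 absorbed into V; Neumann datum at x = 5/3 contributes the boundary term).
Substituting f(x) = 2*sin(6*π*x/5), the right-hand side is ∫_0^5/3 (2*sin(6*π*x/5)) v dx − v(5/3).


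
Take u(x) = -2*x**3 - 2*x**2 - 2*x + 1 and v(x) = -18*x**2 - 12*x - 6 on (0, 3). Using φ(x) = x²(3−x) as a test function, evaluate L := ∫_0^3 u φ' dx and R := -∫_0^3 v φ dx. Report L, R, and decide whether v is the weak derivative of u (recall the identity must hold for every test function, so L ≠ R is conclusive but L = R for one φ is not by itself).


LHS = 2079/10, RHS = 6237/10. No, v is not the weak derivative of u.

u(x) = -2*x**3 - 2*x**2 - 2*x + 1, classical derivative u'(x) = -6*x**2 - 4*x - 2.
φ(x) = x²(3−x), so φ'(x) = 3*x*(2 - x).
Note φ(0) = φ(3) = 0, so the boundary term u·φ vanishes.
LHS = ∫_0^3 u(x) φ'(x) dx = ∫_0^3 (6*x^5 - 6*x^4 - 6*x^3 - 15*x^2 + 6*x) dx. Term by term:
  ∫_0^3 6*x^5 dx = 729;  ∫_0^3 -6*x^4 dx = -1458/5;  ∫_0^3 -6*x^3 dx = -243/2;
  ∫_0^3 -15*x^2 dx = -135;  ∫_0^3 6*x dx = 27.
Sum: 729 − 1458/5 − 243/2 − 135 + 27 = 2079/10.
So LHS = 2079/10.
∫_0^3 v(x) φ(x) dx = ∫_0^3 (18*x^5 - 42*x^4 - 30*x^3 - 18*x^2) dx. Term by term:
  ∫_0^3 18*x^5 dx = 2187;  ∫_0^3 -42*x^4 dx = -10206/5;  ∫_0^3 -30*x^3 dx = -1215/2;
  ∫_0^3 -18*x^2 dx = -162.
Sum: 2187 − 10206/5 − 1215/2 − 162 = -6237/10.
So RHS = -∫_0^3 v(x) φ(x) dx = 6237/10.
LHS − RHS = -2079/5 ≠ 0, so the identity fails.
(For a valid weak derivative the identity must hold for EVERY test function, in particular this one. The failure shows v is NOT the weak derivative of u.)
Correct weak derivative would be u'(x) = -6*x**2 - 4*x - 2.


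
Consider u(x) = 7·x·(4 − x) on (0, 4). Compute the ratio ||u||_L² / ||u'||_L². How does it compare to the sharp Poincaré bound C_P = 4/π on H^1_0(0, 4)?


||u||_L² / ||u'||_L² = 2*sqrt(10)/5 < C_P = 4/π.

u(x) = 7·x·(4 − x), so u'(x) = 28 - 14*x.
u(x) = 7·x·(4 − x) vanishes at x = 0 and x = 4, so u ∈ H^1_0(0, 4). Differentiate via the product rule and integrate the resulting polynomials term by term.
  ∫_0^4 u² dx = ∫_0^4 (49*x^4 - 392*x^3 + 784*x^2) dx. Term by term:
    ∫_0^4 49*x^4 dx = 50176/5;  ∫_0^4 -392*x^3 dx = -25088;  ∫_0^4 784*x^2 dx = 50176/3.
  Sum: 50176/5 − 25088 + 50176/3 = 25088/15.
  ∫_0^4 (u')² dx = ∫_0^4 (196*x^2 - 784*x + 784) dx. Term by term:
    ∫_0^4 196*x^2 dx = 12544/3;  ∫_0^4 -784*x dx = -6272;  ∫_0^4 784 dx = 3136.
  Sum: 12544/3 − 6272 + 3136 = 3136/3.
∫_0^4 u² dx = 25088/15, so ||u||_L² = 112*sqrt(30)/15.
∫_0^4 (u')² dx = 3136/3, so ||u'||_L² = 56*sqrt(3)/3.
Ratio ||u||_L² / ||u'||_L² = 2*sqrt(10)/5.
Sharp Poincaré constant on H^1_0(0, 4) is C_P = L/π = 4/π, achieved by sin(π/4·x).
A polynomial bump cannot attain the sharp Poincaré constant (only the first sine eigenfunction does), so the ratio is strictly less than C_P, consistent with ||u||_L² ≤ C_P ||u'||_L².


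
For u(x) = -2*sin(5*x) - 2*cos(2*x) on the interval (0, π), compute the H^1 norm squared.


||u||_{H^1(0,π)}^2 = 400/21 + 62*π

u'(x) = 4*sin(2*x) - 10*cos(5*x).
Expand u² and (u')² and integrate term by term on (0, π), using: for integers n ≥ 1, ∫_0^π sin²(nx) dx = ∫_0^π cos²(nx) dx = π/2; for n ≠ n', ∫_0^π sin(nx)sin(n'x) dx = ∫_0^π cos(nx)cos(n'x) dx = 0; and by product-to-sum, ∫_0^π sin(nx)cos(n'x) dx = ½∫_0^π [sin((n+n')x) + sin((n−n')x)] dx, which is 0 when n+n' is even and 2n/(n²−n'²) when n+n' is odd (it need not vanish on (0, π)).
  u² squared terms: (-2)²·∫cos(2x)² dx = 4·π/2 = 2*π;  (-2)²·∫sin(5x)² dx = 4·π/2 = 2*π.
  u² cross terms: 2·(-2)·(-2)·∫cos(2x)·sin(5x) dx = 8·(10/21) = 80/21.
  So ∫_0^π u² dx = 2*π + 2*π + 80/21 = 80/21 + 4*π.
  (u')² squared terms: (-10)²·∫cos(5x)² dx = 100·π/2 = 50*π;  (4)²·∫sin(2x)² dx = 16·π/2 = 8*π.
  (u')² cross terms: 2·(-10)·(4)·∫cos(5x)·sin(2x) dx = -80·(-4/21) = 320/21.
  So ∫_0^π (u')² dx = 50*π + 8*π + 320/21 = 320/21 + 58*π.
||u||_{H^1}^2 = (80/21 + 4*π) + (320/21 + 58*π) = 400/21 + 62*π.


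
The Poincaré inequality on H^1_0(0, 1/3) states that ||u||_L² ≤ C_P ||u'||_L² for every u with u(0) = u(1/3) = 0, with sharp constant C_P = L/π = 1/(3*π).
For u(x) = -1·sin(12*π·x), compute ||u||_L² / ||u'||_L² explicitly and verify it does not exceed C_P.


||u||_L² / ||u'||_L² = 1/(12*π) < C_P = 1/(3*π).

u(x) = -1·sin(12*π·x), so u'(x) = -12*π*cos(12*π*x).
Writing u(x) = A·sin(kπx/L) with A = -1 and k = 4, use ∫_0^L sin²(kπx/L) dx = L/2 and ∫_0^L cos²(kπx/L) dx = L/2.
u² = 1·sin²(12*π·x) and (u')² = 144*π^2·cos²(12*π·x), and each of sin², cos² integrates to L/2 = 1/6 over (0, 1/3).
∫_0^1/3 u² dx = 1/6, so ||u||_L² = sqrt(6)/6.
∫_0^1/3 (u')² dx = 24*π^2, so ||u'||_L² = 2*sqrt(6)*π.
Ratio ||u||_L² / ||u'||_L² = 1/(12*π).
Sharp Poincaré constant on H^1_0(0, 1/3) is C_P = L/π = 1/(3*π), achieved by sin(3*π·x).
This is the k = 4 harmonic; the ratio L/(kπ) is strictly less than C_P = L/π, consistent with the sharp inequality ||u||_L² ≤ C_P ||u'||_L².


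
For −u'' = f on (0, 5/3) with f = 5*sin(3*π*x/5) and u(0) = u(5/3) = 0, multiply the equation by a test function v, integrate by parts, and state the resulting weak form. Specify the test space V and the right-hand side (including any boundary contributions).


V = H^1_0(0, 5/3) (so v(0) = v(5/3) = 0); weak form: ∫_0^5/3 u'v' dx = ∫_0^5/3 (5*sin(3*π*x/5)) v dx for all v ∈ V.

Multiply both sides by a test function v and integrate from 0 to 5/3:
  ∫_0^5/3 −u''(x) v(x) dx = ∫_0^5/3 f(x) v(x) dx.
Integrate the LHS by parts once:
  ∫_0^5/3 −u'' v dx = −[u'(x) v(x)]_0^5/3 + ∫_0^5/3 u'(x) v'(x) dx.
Thus ∫_0^5/3 u'(x) v'(x) dx = ∫_0^5/3 f(x) v(x) dx + [u'(x) v(x)]_0^5/3.
Choose V so that boundary terms are either known or forced to vanish.
u is Dirichlet: u(0) = u(5/3) = 0. Let V = H^1_0(0, 5/3); then v(0) = v(5/3) = 0, and [u' v]_0^5/3 = 0.
Weak formulation: find u (satisfying any essential BC) such that ∫_0^5/3 u'(x) v'(x) dx = ∫_0^5/3 f v dx for all v ∈ V.
Substituting f(x) = 5*sin(3*π*x/5), the right-hand side is ∫_0^5/3 (5*sin(3*π*x/5)) v dx.


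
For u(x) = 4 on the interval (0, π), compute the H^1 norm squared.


||u||_{H^1(0,π)}^2 = 16*π

u'(x) = 0.
Expand u² and (u')² and integrate term by term on (0, π), using: for integers n ≥ 1, ∫_0^π sin²(nx) dx = ∫_0^π cos²(nx) dx = π/2; for n ≠ n', ∫_0^π sin(nx)sin(n'x) dx = ∫_0^π cos(nx)cos(n'x) dx = 0; and by product-to-sum, ∫_0^π sin(nx)cos(n'x) dx = ½∫_0^π [sin((n+n')x) + sin((n−n')x)] dx, which is 0 when n+n' is even and 2n/(n²−n'²) when n+n' is odd (it need not vanish on (0, π)). For the constant mode: ∫_0^π 1 dx = π, ∫_0^π cos(nx) dx = 0, ∫_0^π sin(nx) dx = (1−(−1)^n)/n.
  u² squared terms: (4)²·∫1 dx = 16·π = 16*π.
  So ∫_0^π u² dx = 16*π.
  u' ≡ 0, so ∫_0^π (u')² dx = 0.
||u||_{H^1}^2 = (16*π) + (0) = 16*π.


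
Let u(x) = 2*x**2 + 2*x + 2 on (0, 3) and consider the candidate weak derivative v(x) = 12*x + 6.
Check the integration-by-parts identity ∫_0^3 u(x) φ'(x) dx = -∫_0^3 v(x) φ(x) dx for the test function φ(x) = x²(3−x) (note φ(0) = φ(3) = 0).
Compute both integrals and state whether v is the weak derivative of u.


LHS = -621/10, RHS = -1863/10. No, v is not the weak derivative of u.

u(x) = 2*x**2 + 2*x + 2, classical derivative u'(x) = 4*x + 2.
φ(x) = x²(3−x), so φ'(x) = 3*x*(2 - x).
Note φ(0) = φ(3) = 0, so the boundary term u·φ vanishes.
LHS = ∫_0^3 u(x) φ'(x) dx = ∫_0^3 (-6*x^4 + 6*x^3 + 6*x^2 + 12*x) dx. Term by term:
  ∫_0^3 -6*x^4 dx = -1458/5;  ∫_0^3 6*x^3 dx = 243/2;  ∫_0^3 6*x^2 dx = 54;
  ∫_0^3 12*x dx = 54.
Sum: -1458/5 + 243/2 + 54 + 54 = -621/10.
So LHS = -621/10.
∫_0^3 v(x) φ(x) dx = ∫_0^3 (-12*x^4 + 30*x^3 + 18*x^2) dx. Term by term:
  ∫_0^3 -12*x^4 dx = -2916/5;  ∫_0^3 30*x^3 dx = 1215/2;  ∫_0^3 18*x^2 dx = 162.
Sum: -2916/5 + 1215/2 + 162 = 1863/10.
So RHS = -∫_0^3 v(x) φ(x) dx = -1863/10.
LHS − RHS = 621/5 ≠ 0, so the identity fails.
(For a valid weak derivative the identity must hold for EVERY test function, in particular this one. The failure shows v is NOT the weak derivative of u.)
Correct weak derivative would be u'(x) = 4*x + 2.


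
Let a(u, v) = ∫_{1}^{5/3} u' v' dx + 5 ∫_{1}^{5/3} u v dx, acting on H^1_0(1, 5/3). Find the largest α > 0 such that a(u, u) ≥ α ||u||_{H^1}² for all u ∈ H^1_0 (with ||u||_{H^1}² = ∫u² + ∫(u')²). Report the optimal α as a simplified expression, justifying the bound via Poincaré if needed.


α = 1

Coercivity of a(·,·) on H^1_0(1, 5/3) means a(u, u) ≥ α ||u||_{H^1}² for every u ∈ H^1_0.
The interval has length L = 2/3, and Poincaré/coercivity depend only on L. Here a(u, u) = ∫(u')² + (5)·∫u².
Here c = 5 ≥ 1, so a(u,u) = ∫(u')² + c∫u² ≥ ∫(u')² + ∫u² = ||u||_{H^1}², i.e. α = 1 works. No larger α is possible: a(u,u) ≥ α||u||_{H^1}² means (1−α)∫(u')² ≥ (α−c)∫u², and for the modes u_n = sin(nπ(x−x₀)/L) (x₀ the left endpoint) one has ∫u_n²/∫(u_n')² = (L/(nπ))² → 0, so a(u_n,u_n)/||u_n||_{H^1}² → 1. Hence the optimal constant is α = 1.
Therefore α = 1.


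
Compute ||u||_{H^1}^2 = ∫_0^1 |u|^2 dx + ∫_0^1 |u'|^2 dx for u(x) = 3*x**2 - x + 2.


||u||_{H^1}^2 = 409/30

The H^1 norm (squared) on an interval (0, L) is
  ||u||_{H^1}^2 = ∫_0^L u(x)^2 dx + ∫_0^L u'(x)^2 dx.
Compute u'(x) = 6*x - 1.
Then u(x)^2 = 9*x**4 - 6*x**3 + 13*x**2 - 4*x + 4 and u'(x)^2 = 36*x**2 - 12*x + 1.
Integrate each monomial from 0 to 1 using ∫_0^1 c·x^n dx = c·1^(n+1)/(n+1):
  ∫_0^1 u(x)^2 dx = ∫_0^1 (9*x^4 - 6*x^3 + 13*x^2 - 4*x + 4) dx. Term by term:
    ∫_0^1 9*x^4 dx = 9/5;  ∫_0^1 -6*x^3 dx = -3/2;  ∫_0^1 13*x^2 dx = 13/3;
    ∫_0^1 -4*x dx = -2;  ∫_0^1 4 dx = 4.
  Sum: 9/5 − 3/2 + 13/3 − 2 + 4 = 199/30.
  ∫_0^1 u'(x)^2 dx = ∫_0^1 (36*x^2 - 12*x + 1) dx. Term by term:
    ∫_0^1 36*x^2 dx = 12;  ∫_0^1 -12*x dx = -6;  ∫_0^1 1 dx = 1.
  Sum: 12 − 6 + 1 = 7.
Adding: ||u||_{H^1}^2 = 199/30 + 7 = 409/30.


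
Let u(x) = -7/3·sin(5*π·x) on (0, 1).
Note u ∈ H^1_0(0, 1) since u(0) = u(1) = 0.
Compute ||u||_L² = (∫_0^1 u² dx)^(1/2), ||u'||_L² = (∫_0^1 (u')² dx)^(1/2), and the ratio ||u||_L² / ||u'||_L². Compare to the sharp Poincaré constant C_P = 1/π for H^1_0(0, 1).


||u||_L² / ||u'||_L² = 1/(5*π) < C_P = 1/π.

u(x) = -7/3·sin(5*π·x), so u'(x) = -35*π*cos(5*π*x)/3.
Writing u(x) = A·sin(kπx/L) with A = -7/3 and k = 5, use ∫_0^L sin²(kπx/L) dx = L/2 and ∫_0^L cos²(kπx/L) dx = L/2.
u² = 49/9·sin²(5*π·x) and (u')² = 1225*π^2/9·cos²(5*π·x), and each of sin², cos² integrates to L/2 = 1/2 over (0, 1).
∫_0^1 u² dx = 49/18, so ||u||_L² = 7*sqrt(2)/6.
∫_0^1 (u')² dx = 1225*π^2/18, so ||u'||_L² = 35*sqrt(2)*π/6.
Ratio ||u||_L² / ||u'||_L² = 1/(5*π).
Sharp Poincaré constant on H^1_0(0, 1) is C_P = L/π = 1/π, achieved by sin(π·x).
This is the k = 5 harmonic; the ratio L/(kπ) is strictly less than C_P = L/π, consistent with the sharp inequality ||u||_L² ≤ C_P ||u'||_L².


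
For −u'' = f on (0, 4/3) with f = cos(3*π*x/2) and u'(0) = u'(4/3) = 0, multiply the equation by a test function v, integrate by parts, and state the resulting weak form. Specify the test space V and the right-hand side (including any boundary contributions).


V = H^1(0, 4/3) (no boundary constraint on v; u is determined up to an additive constant); weak form: ∫_0^4/3 u'v' dx = ∫_0^4/3 (cos(3*π*x/2)) v dx for all v ∈ V.

Multiply both sides by a test function v and integrate from 0 to 4/3:
  ∫_0^4/3 −u''(x) v(x) dx = ∫_0^4/3 f(x) v(x) dx.
Integrate the LHS by parts once:
  ∫_0^4/3 −u'' v dx = −[u'(x) v(x)]_0^4/3 + ∫_0^4/3 u'(x) v'(x) dx.
Thus ∫_0^4/3 u'(x) v'(x) dx = ∫_0^4/3 f(x) v(x) dx + [u'(x) v(x)]_0^4/3.
Choose V so that boundary terms are either known or forced to vanish.
u has homogeneous Neumann: u'(0) = u'(4/3) = 0. So [u' v]_0^4/3 = 0·v(4/3) − 0·v(0) = 0 for any v; take V = H^1(0, 4/3).
Weak formulation: find u (satisfying any essential BC) such that ∫_0^4/3 u'(x) v'(x) dx = ∫_0^4/3 f v dx for all v ∈ V (homogeneous Neumann, so boundary terms vanish).
Substituting f(x) = cos(3*π*x/2), the right-hand side is ∫_0^4/3 (cos(3*π*x/2)) v dx.
Compatibility check (pure Neumann): taking v ≡ 1 ∈ V gives 0 = ∫_0^4/3 f dx + (0) − (0), i.e. ∫_0^4/3 f dx must equal u'(0) − u'(4/3) = 0. Indeed ∫_0^4/3 (cos(3*π*x/2)) dx = 0, so the data are compatible. The solution is then unique only up to an additive constant (fix it e.g. by requiring ∫_0^4/3 u dx = 0).


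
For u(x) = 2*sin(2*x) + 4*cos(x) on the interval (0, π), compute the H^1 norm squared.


||u||_{H^1(0,π)}^2 = 128/3 + 26*π

u'(x) = -4*sin(x) + 4*cos(2*x).
Expand u² and (u')² and integrate term by term on (0, π), using: for integers n ≥ 1, ∫_0^π sin²(nx) dx = ∫_0^π cos²(nx) dx = π/2; for n ≠ n', ∫_0^π sin(nx)sin(n'x) dx = ∫_0^π cos(nx)cos(n'x) dx = 0; and by product-to-sum, ∫_0^π sin(nx)cos(n'x) dx = ½∫_0^π [sin((n+n')x) + sin((n−n')x)] dx, which is 0 when n+n' is even and 2n/(n²−n'²) when n+n' is odd (it need not vanish on (0, π)).
  u² squared terms: (2)²·∫sin(2x)² dx = 4·π/2 = 2*π;  (4)²·∫cos(x)² dx = 16·π/2 = 8*π.
  u² cross terms: 2·(2)·(4)·∫sin(2x)·cos(x) dx = 16·(4/3) = 64/3.
  So ∫_0^π u² dx = 2*π + 8*π + 64/3 = 64/3 + 10*π.
  (u')² squared terms: (-4)²·∫sin(x)² dx = 16·π/2 = 8*π;  (4)²·∫cos(2x)² dx = 16·π/2 = 8*π.
  (u')² cross terms: 2·(-4)·(4)·∫sin(x)·cos(2x) dx = -32·(-2/3) = 64/3.
  So ∫_0^π (u')² dx = 8*π + 8*π + 64/3 = 64/3 + 16*π.
||u||_{H^1}^2 = (64/3 + 10*π) + (64/3 + 16*π) = 128/3 + 26*π.
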